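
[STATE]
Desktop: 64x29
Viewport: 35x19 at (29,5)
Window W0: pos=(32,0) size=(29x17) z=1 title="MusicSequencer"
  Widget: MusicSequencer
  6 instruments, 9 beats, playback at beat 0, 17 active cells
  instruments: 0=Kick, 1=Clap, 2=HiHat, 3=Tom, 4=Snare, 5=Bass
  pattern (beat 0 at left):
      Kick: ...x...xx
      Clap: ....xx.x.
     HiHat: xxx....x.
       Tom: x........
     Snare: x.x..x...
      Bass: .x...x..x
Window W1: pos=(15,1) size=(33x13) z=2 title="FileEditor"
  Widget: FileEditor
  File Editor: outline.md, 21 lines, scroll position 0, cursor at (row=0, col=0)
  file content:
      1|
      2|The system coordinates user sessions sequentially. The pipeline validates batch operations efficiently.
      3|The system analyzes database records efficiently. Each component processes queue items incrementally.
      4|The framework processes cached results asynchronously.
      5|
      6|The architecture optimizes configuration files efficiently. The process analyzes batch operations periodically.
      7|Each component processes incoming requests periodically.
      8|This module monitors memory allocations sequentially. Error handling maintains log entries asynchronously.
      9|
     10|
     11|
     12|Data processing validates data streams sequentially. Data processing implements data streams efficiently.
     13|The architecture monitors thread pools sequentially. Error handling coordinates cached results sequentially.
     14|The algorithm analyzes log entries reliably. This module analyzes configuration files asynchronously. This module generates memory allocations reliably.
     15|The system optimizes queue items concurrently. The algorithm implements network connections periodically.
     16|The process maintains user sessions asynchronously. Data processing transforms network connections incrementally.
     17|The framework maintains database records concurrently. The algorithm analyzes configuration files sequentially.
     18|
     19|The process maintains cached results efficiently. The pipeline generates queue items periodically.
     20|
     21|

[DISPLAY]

ordinates user se█┃            ┃   
alyzes database r░┃            ┃   
 processes cached░┃            ┃   
                 ░┃            ┃   
ure optimizes con░┃            ┃   
t processes incom░┃            ┃   
onitors memory al░┃            ┃   
                 ▼┃            ┃   
━━━━━━━━━━━━━━━━━━┛            ┃   
   ┃                           ┃   
   ┃                           ┃   
   ┗━━━━━━━━━━━━━━━━━━━━━━━━━━━┛   
                                   
                                   
                                   
                                   
                                   
                                   
                                   


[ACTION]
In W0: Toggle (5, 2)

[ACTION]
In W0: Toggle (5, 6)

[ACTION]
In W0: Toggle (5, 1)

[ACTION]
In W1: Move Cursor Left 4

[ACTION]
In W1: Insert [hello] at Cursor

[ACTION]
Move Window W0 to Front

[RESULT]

ord┃  Clap····██·█·            ┃   
aly┃ HiHat███····█·            ┃   
 pr┃   Tom█········            ┃   
   ┃ Snare█·█··█···            ┃   
ure┃  Bass··█··██·█            ┃   
t p┃                           ┃   
oni┃                           ┃   
   ┃                           ┃   
━━━┃                           ┃   
   ┃                           ┃   
   ┃                           ┃   
   ┗━━━━━━━━━━━━━━━━━━━━━━━━━━━┛   
                                   
                                   
                                   
                                   
                                   
                                   
                                   


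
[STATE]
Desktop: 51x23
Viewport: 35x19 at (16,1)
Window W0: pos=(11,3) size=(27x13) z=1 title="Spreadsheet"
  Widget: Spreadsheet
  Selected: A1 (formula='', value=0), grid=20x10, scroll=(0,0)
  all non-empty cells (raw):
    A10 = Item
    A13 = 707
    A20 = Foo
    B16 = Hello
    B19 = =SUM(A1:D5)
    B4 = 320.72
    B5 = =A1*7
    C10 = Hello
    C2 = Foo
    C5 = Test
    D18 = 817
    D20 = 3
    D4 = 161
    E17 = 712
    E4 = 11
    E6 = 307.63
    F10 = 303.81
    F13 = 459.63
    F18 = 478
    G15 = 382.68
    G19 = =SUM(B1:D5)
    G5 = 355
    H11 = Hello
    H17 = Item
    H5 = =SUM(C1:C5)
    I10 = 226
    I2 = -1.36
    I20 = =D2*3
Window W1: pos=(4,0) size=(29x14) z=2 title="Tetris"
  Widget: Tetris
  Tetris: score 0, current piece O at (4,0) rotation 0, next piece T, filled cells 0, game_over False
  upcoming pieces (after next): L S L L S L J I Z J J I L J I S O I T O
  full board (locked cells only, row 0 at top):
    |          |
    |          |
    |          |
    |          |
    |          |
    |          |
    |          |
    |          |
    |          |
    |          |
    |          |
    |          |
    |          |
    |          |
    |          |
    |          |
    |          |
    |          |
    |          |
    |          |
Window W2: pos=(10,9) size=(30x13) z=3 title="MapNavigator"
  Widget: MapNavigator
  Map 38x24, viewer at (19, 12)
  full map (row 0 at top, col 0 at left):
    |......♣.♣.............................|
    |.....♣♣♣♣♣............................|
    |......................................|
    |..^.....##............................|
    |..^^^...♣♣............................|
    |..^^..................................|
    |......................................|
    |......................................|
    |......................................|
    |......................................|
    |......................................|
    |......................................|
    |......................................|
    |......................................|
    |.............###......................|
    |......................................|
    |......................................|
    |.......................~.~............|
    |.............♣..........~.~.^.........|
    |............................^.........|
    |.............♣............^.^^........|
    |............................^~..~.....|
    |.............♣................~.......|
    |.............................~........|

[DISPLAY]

                ┃                  
────────────────┨                  
Next:           ┃━━━━┓             
 ▒              ┃    ┃             
▒▒▒             ┃────┨             
                ┃    ┃             
                ┃  C ┃             
                ┃----┃             
━━━━━━━━━━━━━━━━━━━━━━━┓           
avigator               ┃           
───────────────────────┨           
.......................┃           
.......................┃           
.......................┃           
.......................┃           
.........@.............┃           
.......................┃           
...###.................┃           
.......................┃           


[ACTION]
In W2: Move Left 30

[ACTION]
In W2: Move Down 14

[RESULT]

                ┃                  
────────────────┨                  
Next:           ┃━━━━┓             
 ▒              ┃    ┃             
▒▒▒             ┃────┨             
                ┃    ┃             
                ┃  C ┃             
                ┃----┃             
━━━━━━━━━━━━━━━━━━━━━━━┓           
avigator               ┃           
───────────────────────┨           
         ..............┃           
         .............♣┃           
         ..............┃           
         .............♣┃           
         @.............┃           
                       ┃           
                       ┃           
                       ┃           


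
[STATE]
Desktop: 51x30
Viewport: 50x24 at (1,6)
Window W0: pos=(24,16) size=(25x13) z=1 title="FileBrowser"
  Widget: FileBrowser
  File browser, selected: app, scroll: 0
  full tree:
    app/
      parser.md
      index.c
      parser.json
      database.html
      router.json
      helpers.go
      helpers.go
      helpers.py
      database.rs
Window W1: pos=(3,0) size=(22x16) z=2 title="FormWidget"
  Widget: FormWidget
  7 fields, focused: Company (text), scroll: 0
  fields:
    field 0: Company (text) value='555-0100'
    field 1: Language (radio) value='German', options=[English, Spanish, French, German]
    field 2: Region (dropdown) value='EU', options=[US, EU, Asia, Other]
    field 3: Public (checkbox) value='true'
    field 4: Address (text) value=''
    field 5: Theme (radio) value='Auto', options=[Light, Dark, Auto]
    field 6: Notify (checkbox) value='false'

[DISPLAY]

  ┃  Public:     [x]   ┃                          
  ┃  Address:    [    ]┃                          
  ┃  Theme:      ( ) Li┃                          
  ┃  Notify:     [ ]   ┃                          
  ┃                    ┃                          
  ┃                    ┃                          
  ┃                    ┃                          
  ┃                    ┃                          
  ┃                    ┃                          
  ┗━━━━━━━━━━━━━━━━━━━━┛                          
                       ┏━━━━━━━━━━━━━━━━━━━━━━━┓  
                       ┃ FileBrowser           ┃  
                       ┠───────────────────────┨  
                       ┃> [-] app/             ┃  
                       ┃    parser.md          ┃  
                       ┃    index.c            ┃  
                       ┃    parser.json        ┃  
                       ┃    database.html      ┃  
                       ┃    router.json        ┃  
                       ┃    helpers.go         ┃  
                       ┃    helpers.go         ┃  
                       ┃    helpers.py         ┃  
                       ┗━━━━━━━━━━━━━━━━━━━━━━━┛  
                                                  


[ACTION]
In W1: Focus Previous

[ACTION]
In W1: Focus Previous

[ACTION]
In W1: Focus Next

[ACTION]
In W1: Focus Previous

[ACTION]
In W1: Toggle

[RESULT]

  ┃  Public:     [x]   ┃                          
  ┃  Address:    [    ]┃                          
  ┃> Theme:      ( ) Li┃                          
  ┃  Notify:     [ ]   ┃                          
  ┃                    ┃                          
  ┃                    ┃                          
  ┃                    ┃                          
  ┃                    ┃                          
  ┃                    ┃                          
  ┗━━━━━━━━━━━━━━━━━━━━┛                          
                       ┏━━━━━━━━━━━━━━━━━━━━━━━┓  
                       ┃ FileBrowser           ┃  
                       ┠───────────────────────┨  
                       ┃> [-] app/             ┃  
                       ┃    parser.md          ┃  
                       ┃    index.c            ┃  
                       ┃    parser.json        ┃  
                       ┃    database.html      ┃  
                       ┃    router.json        ┃  
                       ┃    helpers.go         ┃  
                       ┃    helpers.go         ┃  
                       ┃    helpers.py         ┃  
                       ┗━━━━━━━━━━━━━━━━━━━━━━━┛  
                                                  


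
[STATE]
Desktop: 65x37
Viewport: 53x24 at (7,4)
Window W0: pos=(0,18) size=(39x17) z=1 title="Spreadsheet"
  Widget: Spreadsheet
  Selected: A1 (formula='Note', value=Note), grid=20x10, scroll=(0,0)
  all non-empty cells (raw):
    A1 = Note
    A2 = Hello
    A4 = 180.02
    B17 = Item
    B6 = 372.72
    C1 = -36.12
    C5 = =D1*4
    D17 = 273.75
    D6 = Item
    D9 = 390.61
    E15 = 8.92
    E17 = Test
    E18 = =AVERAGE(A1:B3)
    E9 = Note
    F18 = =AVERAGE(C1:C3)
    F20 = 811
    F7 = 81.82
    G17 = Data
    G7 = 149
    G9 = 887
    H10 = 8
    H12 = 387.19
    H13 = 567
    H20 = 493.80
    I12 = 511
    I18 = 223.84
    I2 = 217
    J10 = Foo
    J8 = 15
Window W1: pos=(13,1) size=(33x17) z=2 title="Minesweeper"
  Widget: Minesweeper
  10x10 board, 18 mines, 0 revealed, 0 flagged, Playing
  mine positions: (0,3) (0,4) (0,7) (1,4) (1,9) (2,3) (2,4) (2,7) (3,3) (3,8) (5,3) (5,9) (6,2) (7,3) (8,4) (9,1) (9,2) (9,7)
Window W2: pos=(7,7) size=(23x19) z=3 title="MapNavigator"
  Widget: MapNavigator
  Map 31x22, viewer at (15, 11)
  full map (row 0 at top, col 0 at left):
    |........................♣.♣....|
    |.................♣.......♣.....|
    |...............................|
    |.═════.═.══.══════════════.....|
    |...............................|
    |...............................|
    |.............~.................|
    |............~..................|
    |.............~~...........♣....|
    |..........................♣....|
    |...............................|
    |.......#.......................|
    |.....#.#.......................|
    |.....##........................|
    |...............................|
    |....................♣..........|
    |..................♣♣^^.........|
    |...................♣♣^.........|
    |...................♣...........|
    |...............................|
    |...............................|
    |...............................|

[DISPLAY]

      ┃■■■■■■■■■■                     ┃              
      ┃■■■■■■■■■■                     ┃              
      ┃■■■■■■■■■■                     ┃              
┏━━━━━━━━━━━━━━━━━━━━━┓               ┃              
┃ MapNavigator        ┃               ┃              
┠─────────────────────┨               ┃              
┃.....................┃               ┃              
┃.....................┃               ┃              
┃........~............┃               ┃              
┃.......~.............┃               ┃              
┃........~~...........┃               ┃              
┃.....................┃               ┃              
┃.....................┃               ┃              
┃..#.......@..........┃━━━━━━━━━━━━━━━┛              
┃#.#..................┃━━━━━━━━┓                     
┃##...................┃        ┃                     
┃.....................┃────────┨                     
┃...............♣.....┃        ┃                     
┃.............♣♣^^....┃  D     ┃                     
┃..............♣♣^....┃--------┃                     
┃..............♣......┃      0 ┃                     
┗━━━━━━━━━━━━━━━━━━━━━┛      0 ┃                     
     0       0       0       0 ┃                     
180.02       0       0       0 ┃                     


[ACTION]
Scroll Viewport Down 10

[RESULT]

┃.......~.............┃               ┃              
┃........~~...........┃               ┃              
┃.....................┃               ┃              
┃.....................┃               ┃              
┃..#.......@..........┃━━━━━━━━━━━━━━━┛              
┃#.#..................┃━━━━━━━━┓                     
┃##...................┃        ┃                     
┃.....................┃────────┨                     
┃...............♣.....┃        ┃                     
┃.............♣♣^^....┃  D     ┃                     
┃..............♣♣^....┃--------┃                     
┃..............♣......┃      0 ┃                     
┗━━━━━━━━━━━━━━━━━━━━━┛      0 ┃                     
     0       0       0       0 ┃                     
180.02       0       0       0 ┃                     
     0       0       0       0 ┃                     
     0  372.72       0Item     ┃                     
     0       0       0       0 ┃                     
     0       0       0       0 ┃                     
     0       0       0  390.61N┃                     
     0       0       0       0 ┃                     
━━━━━━━━━━━━━━━━━━━━━━━━━━━━━━━┛                     
                                                     
                                                     


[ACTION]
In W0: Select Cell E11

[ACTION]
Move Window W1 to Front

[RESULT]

┃.....┃■■■■■■■■■■                     ┃              
┃.....┃                               ┃              
┃.....┃                               ┃              
┃.....┃                               ┃              
┃..#..┗━━━━━━━━━━━━━━━━━━━━━━━━━━━━━━━┛              
┃#.#..................┃━━━━━━━━┓                     
┃##...................┃        ┃                     
┃.....................┃────────┨                     
┃...............♣.....┃        ┃                     
┃.............♣♣^^....┃  D     ┃                     
┃..............♣♣^....┃--------┃                     
┃..............♣......┃      0 ┃                     
┗━━━━━━━━━━━━━━━━━━━━━┛      0 ┃                     
     0       0       0       0 ┃                     
180.02       0       0       0 ┃                     
     0       0       0       0 ┃                     
     0  372.72       0Item     ┃                     
     0       0       0       0 ┃                     
     0       0       0       0 ┃                     
     0       0       0  390.61N┃                     
     0       0       0       0 ┃                     
━━━━━━━━━━━━━━━━━━━━━━━━━━━━━━━┛                     
                                                     
                                                     


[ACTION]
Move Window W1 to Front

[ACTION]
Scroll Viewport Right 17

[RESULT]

.┃■■■■■■■■■■                     ┃                   
.┃                               ┃                   
.┃                               ┃                   
.┃                               ┃                   
.┗━━━━━━━━━━━━━━━━━━━━━━━━━━━━━━━┛                   
.................┃━━━━━━━━┓                          
.................┃        ┃                          
.................┃────────┨                          
...........♣.....┃        ┃                          
.........♣♣^^....┃  D     ┃                          
..........♣♣^....┃--------┃                          
..........♣......┃      0 ┃                          
━━━━━━━━━━━━━━━━━┛      0 ┃                          
0       0       0       0 ┃                          
2       0       0       0 ┃                          
0       0       0       0 ┃                          
0  372.72       0Item     ┃                          
0       0       0       0 ┃                          
0       0       0       0 ┃                          
0       0       0  390.61N┃                          
0       0       0       0 ┃                          
━━━━━━━━━━━━━━━━━━━━━━━━━━┛                          
                                                     
                                                     


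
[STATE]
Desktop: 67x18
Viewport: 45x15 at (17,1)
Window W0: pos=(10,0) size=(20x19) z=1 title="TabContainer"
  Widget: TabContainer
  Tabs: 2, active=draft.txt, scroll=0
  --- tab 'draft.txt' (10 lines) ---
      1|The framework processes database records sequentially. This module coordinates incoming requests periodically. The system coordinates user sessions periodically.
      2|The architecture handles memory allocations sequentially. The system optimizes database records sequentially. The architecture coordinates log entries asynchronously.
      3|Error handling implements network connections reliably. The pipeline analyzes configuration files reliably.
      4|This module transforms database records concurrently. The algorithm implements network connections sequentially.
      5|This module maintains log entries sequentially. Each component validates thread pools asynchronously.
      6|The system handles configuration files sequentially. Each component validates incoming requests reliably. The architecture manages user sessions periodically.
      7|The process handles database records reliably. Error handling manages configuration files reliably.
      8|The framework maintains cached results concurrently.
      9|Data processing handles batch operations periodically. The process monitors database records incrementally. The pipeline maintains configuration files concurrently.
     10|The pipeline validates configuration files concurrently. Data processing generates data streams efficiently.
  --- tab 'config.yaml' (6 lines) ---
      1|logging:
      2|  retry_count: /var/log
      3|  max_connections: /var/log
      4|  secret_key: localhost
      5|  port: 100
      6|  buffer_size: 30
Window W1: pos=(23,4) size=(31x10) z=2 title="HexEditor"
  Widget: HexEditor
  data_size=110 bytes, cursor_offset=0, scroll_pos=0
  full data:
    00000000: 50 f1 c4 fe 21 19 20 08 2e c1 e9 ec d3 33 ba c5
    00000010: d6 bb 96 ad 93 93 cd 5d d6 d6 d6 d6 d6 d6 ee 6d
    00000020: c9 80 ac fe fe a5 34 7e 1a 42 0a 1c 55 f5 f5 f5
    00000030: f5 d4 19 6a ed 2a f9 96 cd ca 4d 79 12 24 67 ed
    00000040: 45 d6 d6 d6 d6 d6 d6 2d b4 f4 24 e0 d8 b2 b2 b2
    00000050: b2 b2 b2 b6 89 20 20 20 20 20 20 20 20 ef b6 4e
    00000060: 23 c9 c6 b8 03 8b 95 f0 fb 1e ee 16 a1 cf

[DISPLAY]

ntainer     ┃                                
────────────┨                                
.txt]│ confi┃                                
──────┏━━━━━━━━━━━━━━━━━━━━━━━━━━━━━┓        
amewor┃ HexEditor                   ┃        
chitec┠─────────────────────────────┨        
handli┃00000000  50 f1 c4 fe 21 19 2┃        
odule ┃00000010  d6 bb 96 ad 93 93 c┃        
odule ┃00000020  c9 80 ac fe fe a5 3┃        
stem h┃00000030  f5 d4 19 6a ed 2a f┃        
ocess ┃00000040  45 d6 d6 d6 d6 d6 d┃        
amewor┃00000050  b2 b2 b2 b6 89 20 2┃        
rocess┗━━━━━━━━━━━━━━━━━━━━━━━━━━━━━┛        
peline valid┃                                
            ┃                                


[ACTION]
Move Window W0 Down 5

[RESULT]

────────────┨                                
.txt]│ confi┃                                
────────────┃                                
amewor┏━━━━━━━━━━━━━━━━━━━━━━━━━━━━━┓        
chitec┃ HexEditor                   ┃        
handli┠─────────────────────────────┨        
odule ┃00000000  50 f1 c4 fe 21 19 2┃        
odule ┃00000010  d6 bb 96 ad 93 93 c┃        
stem h┃00000020  c9 80 ac fe fe a5 3┃        
ocess ┃00000030  f5 d4 19 6a ed 2a f┃        
amewor┃00000040  45 d6 d6 d6 d6 d6 d┃        
rocess┃00000050  b2 b2 b2 b6 89 20 2┃        
peline┗━━━━━━━━━━━━━━━━━━━━━━━━━━━━━┛        
            ┃                                
            ┃                                


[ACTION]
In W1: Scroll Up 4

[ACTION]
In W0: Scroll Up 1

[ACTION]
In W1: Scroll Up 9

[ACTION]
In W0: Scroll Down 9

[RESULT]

────────────┨                                
.txt]│ confi┃                                
────────────┃                                
peline┏━━━━━━━━━━━━━━━━━━━━━━━━━━━━━┓        
      ┃ HexEditor                   ┃        
      ┠─────────────────────────────┨        
      ┃00000000  50 f1 c4 fe 21 19 2┃        
      ┃00000010  d6 bb 96 ad 93 93 c┃        
      ┃00000020  c9 80 ac fe fe a5 3┃        
      ┃00000030  f5 d4 19 6a ed 2a f┃        
      ┃00000040  45 d6 d6 d6 d6 d6 d┃        
      ┃00000050  b2 b2 b2 b6 89 20 2┃        
      ┗━━━━━━━━━━━━━━━━━━━━━━━━━━━━━┛        
            ┃                                
            ┃                                


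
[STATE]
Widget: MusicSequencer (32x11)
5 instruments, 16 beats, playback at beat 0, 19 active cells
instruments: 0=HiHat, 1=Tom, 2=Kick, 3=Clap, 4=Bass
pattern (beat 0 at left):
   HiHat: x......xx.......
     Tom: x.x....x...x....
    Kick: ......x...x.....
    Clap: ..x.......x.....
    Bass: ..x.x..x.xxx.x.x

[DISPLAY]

      ▼123456789012345          
 HiHat█······██·······          
   Tom█·█····█···█····          
  Kick······█···█·····          
  Clap··█·······█·····          
  Bass··█·█··█·███·█·█          
                                
                                
                                
                                
                                


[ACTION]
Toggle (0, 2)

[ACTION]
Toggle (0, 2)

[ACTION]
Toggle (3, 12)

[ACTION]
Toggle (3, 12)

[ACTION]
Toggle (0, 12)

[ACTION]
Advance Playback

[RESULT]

      0▼23456789012345          
 HiHat█······██···█···          
   Tom█·█····█···█····          
  Kick······█···█·····          
  Clap··█·······█·····          
  Bass··█·█··█·███·█·█          
                                
                                
                                
                                
                                


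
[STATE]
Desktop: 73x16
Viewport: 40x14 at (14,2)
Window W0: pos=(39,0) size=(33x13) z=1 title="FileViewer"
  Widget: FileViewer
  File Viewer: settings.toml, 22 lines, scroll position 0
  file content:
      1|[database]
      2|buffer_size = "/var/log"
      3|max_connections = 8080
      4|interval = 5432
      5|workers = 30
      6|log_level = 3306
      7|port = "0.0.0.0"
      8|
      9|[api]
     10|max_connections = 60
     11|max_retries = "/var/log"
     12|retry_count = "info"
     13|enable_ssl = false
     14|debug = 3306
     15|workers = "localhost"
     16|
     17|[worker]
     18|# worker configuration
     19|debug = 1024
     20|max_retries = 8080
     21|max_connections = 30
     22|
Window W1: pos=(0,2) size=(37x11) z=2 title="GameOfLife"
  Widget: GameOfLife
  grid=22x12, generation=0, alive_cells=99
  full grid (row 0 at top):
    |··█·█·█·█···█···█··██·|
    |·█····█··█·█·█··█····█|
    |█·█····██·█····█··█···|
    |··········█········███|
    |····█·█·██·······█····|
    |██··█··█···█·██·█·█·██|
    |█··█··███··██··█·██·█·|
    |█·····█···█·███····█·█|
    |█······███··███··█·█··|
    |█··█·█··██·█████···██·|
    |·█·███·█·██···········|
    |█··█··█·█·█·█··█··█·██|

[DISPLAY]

━━━━━━━━━━━━━━━━━━━━━━┓  ┠──────────────
                      ┃  ┃[database]    
──────────────────────┨  ┃buffer_size = 
                      ┃  ┃max_connection
······███             ┃  ┃interval = 543
····█····             ┃  ┃workers = 30  
██·█·█·██             ┃  ┃log_level = 33
··█·██·█·             ┃  ┃port = "0.0.0.
██····█·█             ┃  ┃              
██··█·█··             ┃  ┃[api]         
━━━━━━━━━━━━━━━━━━━━━━┛  ┗━━━━━━━━━━━━━━
                                        
                                        
                                        


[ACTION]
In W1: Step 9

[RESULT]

━━━━━━━━━━━━━━━━━━━━━━┓  ┠──────────────
                      ┃  ┃[database]    
──────────────────────┨  ┃buffer_size = 
                      ┃  ┃max_connection
····█·███             ┃  ┃interval = 543
██·█·····             ┃  ┃workers = 30  
███······             ┃  ┃log_level = 33
·█·······             ┃  ┃port = "0.0.0.
·········             ┃  ┃              
·········             ┃  ┃[api]         
━━━━━━━━━━━━━━━━━━━━━━┛  ┗━━━━━━━━━━━━━━
                                        
                                        
                                        


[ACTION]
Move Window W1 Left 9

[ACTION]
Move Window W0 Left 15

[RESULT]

━━━━━━━━━━━━━━━━━━━━━━┓─────────────────
                      ┃                 
──────────────────────┨= "/var/log"     
                      ┃ons = 8080       
····█·███             ┃432              
██·█·····             ┃                 
███······             ┃3306             
·█·······             ┃0.0"             
·········             ┃                 
·········             ┃                 
━━━━━━━━━━━━━━━━━━━━━━┛━━━━━━━━━━━━━━━━━
                                        
                                        
                                        


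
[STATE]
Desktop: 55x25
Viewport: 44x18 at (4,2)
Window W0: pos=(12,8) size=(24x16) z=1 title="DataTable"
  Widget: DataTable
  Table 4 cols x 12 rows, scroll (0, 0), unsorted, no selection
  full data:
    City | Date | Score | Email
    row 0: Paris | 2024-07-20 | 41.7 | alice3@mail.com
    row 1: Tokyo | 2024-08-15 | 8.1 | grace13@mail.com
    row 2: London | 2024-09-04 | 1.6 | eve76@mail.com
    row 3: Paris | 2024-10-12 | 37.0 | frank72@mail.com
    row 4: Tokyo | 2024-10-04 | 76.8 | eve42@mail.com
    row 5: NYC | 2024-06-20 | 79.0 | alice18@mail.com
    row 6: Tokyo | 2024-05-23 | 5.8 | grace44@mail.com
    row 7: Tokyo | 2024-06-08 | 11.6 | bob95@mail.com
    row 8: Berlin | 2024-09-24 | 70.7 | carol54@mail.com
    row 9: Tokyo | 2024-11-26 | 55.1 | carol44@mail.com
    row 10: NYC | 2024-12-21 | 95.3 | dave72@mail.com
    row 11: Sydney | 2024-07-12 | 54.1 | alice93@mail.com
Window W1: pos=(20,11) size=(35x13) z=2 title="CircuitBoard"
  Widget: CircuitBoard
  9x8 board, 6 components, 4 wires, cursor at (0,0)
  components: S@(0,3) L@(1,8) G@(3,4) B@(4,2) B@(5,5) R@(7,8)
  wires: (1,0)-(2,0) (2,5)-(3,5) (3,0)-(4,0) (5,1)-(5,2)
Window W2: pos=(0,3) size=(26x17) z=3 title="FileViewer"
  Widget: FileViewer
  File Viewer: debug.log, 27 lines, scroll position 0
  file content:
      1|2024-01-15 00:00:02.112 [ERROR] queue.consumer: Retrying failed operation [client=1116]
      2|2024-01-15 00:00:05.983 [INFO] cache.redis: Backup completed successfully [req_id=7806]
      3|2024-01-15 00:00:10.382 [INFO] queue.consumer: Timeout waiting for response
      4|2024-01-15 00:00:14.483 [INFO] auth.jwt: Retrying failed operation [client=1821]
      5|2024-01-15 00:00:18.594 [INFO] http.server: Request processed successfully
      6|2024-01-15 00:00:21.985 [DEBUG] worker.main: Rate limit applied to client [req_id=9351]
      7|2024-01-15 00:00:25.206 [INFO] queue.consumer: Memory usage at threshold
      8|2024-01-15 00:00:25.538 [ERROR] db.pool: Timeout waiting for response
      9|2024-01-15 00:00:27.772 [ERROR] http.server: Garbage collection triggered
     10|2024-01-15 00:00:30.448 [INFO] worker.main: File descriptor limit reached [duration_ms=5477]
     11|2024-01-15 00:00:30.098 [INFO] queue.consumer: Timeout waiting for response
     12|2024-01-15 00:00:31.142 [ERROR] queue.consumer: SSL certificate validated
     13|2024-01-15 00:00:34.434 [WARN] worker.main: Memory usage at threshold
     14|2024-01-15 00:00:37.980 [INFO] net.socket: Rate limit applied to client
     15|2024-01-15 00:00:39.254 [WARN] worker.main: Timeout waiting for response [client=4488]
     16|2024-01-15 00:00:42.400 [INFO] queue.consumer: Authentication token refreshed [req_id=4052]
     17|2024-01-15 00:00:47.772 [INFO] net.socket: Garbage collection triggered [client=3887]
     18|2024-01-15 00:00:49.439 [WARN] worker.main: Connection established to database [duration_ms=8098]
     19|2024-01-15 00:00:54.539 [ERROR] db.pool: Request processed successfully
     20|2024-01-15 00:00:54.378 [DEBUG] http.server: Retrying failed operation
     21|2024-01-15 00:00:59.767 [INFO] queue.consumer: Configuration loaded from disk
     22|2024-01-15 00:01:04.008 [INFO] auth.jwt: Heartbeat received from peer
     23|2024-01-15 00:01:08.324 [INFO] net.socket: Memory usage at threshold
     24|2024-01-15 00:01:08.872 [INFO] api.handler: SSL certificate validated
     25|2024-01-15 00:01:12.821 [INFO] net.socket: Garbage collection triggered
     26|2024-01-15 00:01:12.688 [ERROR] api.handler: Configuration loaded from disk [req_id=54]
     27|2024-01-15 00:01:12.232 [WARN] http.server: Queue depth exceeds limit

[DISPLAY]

                                            
━━━━━━━━━━━━━━━━━━━━━┓                      
leViewer             ┃                      
─────────────────────┨                      
4-01-15 00:00:02.112▲┃                      
4-01-15 00:00:05.983█┃                      
4-01-15 00:00:10.382░┃━━━━━━━━━┓            
4-01-15 00:00:14.483░┃         ┃            
4-01-15 00:00:18.594░┃─────────┨            
4-01-15 00:00:21.985░┃━━━━━━━━━━━━━━━━━━━━━━
4-01-15 00:00:25.206░┃uitBoard              
4-01-15 00:00:25.538░┃──────────────────────
4-01-15 00:00:27.772░┃1 2 3 4 5 6 7 8       
4-01-15 00:00:30.448░┃]          S          
4-01-15 00:00:30.098░┃                      
4-01-15 00:00:31.142░┃                      
4-01-15 00:00:34.434▼┃                      
━━━━━━━━━━━━━━━━━━━━━┛                   ·  


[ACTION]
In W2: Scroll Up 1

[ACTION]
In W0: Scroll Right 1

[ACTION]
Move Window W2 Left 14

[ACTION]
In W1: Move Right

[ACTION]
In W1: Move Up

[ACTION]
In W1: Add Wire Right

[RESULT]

                                            
━━━━━━━━━━━━━━━━━━━━━┓                      
leViewer             ┃                      
─────────────────────┨                      
4-01-15 00:00:02.112▲┃                      
4-01-15 00:00:05.983█┃                      
4-01-15 00:00:10.382░┃━━━━━━━━━┓            
4-01-15 00:00:14.483░┃         ┃            
4-01-15 00:00:18.594░┃─────────┨            
4-01-15 00:00:21.985░┃━━━━━━━━━━━━━━━━━━━━━━
4-01-15 00:00:25.206░┃uitBoard              
4-01-15 00:00:25.538░┃──────────────────────
4-01-15 00:00:27.772░┃1 2 3 4 5 6 7 8       
4-01-15 00:00:30.448░┃  [.]─ ·   S          
4-01-15 00:00:30.098░┃                      
4-01-15 00:00:31.142░┃                      
4-01-15 00:00:34.434▼┃                      
━━━━━━━━━━━━━━━━━━━━━┛                   ·  


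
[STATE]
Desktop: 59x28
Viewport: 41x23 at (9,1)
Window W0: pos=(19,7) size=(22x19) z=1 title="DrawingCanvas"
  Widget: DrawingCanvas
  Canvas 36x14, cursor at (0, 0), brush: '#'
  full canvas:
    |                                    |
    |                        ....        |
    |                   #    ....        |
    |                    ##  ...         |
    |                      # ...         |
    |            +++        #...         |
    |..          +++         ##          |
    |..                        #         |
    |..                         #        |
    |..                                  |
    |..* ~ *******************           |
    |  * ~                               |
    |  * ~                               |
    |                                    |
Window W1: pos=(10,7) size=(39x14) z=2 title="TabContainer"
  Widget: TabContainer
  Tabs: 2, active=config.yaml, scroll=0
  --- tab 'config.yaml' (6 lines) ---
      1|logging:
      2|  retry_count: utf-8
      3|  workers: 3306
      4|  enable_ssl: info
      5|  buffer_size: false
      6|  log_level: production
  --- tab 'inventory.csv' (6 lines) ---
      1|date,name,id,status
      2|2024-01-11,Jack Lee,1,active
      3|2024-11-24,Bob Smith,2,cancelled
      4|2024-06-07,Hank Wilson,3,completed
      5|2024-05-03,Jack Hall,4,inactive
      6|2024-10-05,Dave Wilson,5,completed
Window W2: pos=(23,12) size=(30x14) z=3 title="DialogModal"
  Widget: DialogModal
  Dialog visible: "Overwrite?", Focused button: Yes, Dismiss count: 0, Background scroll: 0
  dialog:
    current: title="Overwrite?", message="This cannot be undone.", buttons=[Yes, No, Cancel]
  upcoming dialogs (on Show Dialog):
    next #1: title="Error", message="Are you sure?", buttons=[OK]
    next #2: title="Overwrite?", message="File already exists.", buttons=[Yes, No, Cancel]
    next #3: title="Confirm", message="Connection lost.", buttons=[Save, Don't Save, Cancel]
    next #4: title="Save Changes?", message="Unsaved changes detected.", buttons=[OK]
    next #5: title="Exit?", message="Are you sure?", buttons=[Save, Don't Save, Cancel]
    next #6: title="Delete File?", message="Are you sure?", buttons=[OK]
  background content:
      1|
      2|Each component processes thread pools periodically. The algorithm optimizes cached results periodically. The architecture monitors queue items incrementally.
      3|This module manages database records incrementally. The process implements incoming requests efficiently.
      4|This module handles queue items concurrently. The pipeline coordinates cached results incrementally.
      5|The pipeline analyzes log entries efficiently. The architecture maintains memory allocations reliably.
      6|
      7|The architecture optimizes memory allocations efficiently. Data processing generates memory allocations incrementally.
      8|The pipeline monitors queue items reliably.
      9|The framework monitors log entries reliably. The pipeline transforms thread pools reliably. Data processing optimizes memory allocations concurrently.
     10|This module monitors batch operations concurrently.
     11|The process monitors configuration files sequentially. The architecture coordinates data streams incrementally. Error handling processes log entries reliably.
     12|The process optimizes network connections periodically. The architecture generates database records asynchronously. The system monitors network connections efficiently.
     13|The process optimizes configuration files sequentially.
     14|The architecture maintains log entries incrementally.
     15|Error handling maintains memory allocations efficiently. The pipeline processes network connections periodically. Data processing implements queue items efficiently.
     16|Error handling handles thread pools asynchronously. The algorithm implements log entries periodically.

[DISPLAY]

                                         
                                         
                                         
                                         
                                         
                                         
 ┏━━━━━━━━━━━━━━━━━━━━━━━━━━━━━━━━━━━━━┓ 
 ┃ TabContainer                        ┃ 
 ┠─────────────────────────────────────┨ 
 ┃[config.yaml]│ inventory.csv         ┃ 
 ┃─────────────────────────────────────┃ 
 ┃logging:    ┏━━━━━━━━━━━━━━━━━━━━━━━━━━
 ┃  retry_coun┃ DialogModal              
 ┃  workers: 3┠──────────────────────────
 ┃  enable_ssl┃                          
 ┃  buffer_siz┃Each component processes t
 ┃  log_level:┃Th┌──────────────────────┐
 ┃            ┃Th│      Overwrite?      │
 ┃            ┃Th│This cannot be undone.│
 ┗━━━━━━━━━━━━┃  │ [Yes]  No   Cancel   │
          ┃  *┃Th└──────────────────────┘
          ┃  *┃The pipeline monitors queu
          ┃   ┃The framework monitors log


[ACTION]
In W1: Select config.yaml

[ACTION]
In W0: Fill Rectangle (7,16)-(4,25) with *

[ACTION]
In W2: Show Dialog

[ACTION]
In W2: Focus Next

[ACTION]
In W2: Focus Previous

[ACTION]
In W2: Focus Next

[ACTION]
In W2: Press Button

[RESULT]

                                         
                                         
                                         
                                         
                                         
                                         
 ┏━━━━━━━━━━━━━━━━━━━━━━━━━━━━━━━━━━━━━┓ 
 ┃ TabContainer                        ┃ 
 ┠─────────────────────────────────────┨ 
 ┃[config.yaml]│ inventory.csv         ┃ 
 ┃─────────────────────────────────────┃ 
 ┃logging:    ┏━━━━━━━━━━━━━━━━━━━━━━━━━━
 ┃  retry_coun┃ DialogModal              
 ┃  workers: 3┠──────────────────────────
 ┃  enable_ssl┃                          
 ┃  buffer_siz┃Each component processes t
 ┃  log_level:┃This module manages databa
 ┃            ┃This module handles queue 
 ┃            ┃The pipeline analyzes log 
 ┗━━━━━━━━━━━━┃                          
          ┃  *┃The architecture optimizes
          ┃  *┃The pipeline monitors queu
          ┃   ┃The framework monitors log
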